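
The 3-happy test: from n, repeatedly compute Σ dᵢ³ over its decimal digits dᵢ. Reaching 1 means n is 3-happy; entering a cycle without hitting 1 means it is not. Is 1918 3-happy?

1918 → 1243
1243 → 100
100 → 1  — reached 1.

3-happy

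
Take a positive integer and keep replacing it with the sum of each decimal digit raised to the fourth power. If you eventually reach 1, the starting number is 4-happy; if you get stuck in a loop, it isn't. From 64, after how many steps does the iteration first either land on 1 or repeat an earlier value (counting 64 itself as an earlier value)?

64 → 6⁴ + 4⁴ = 1296 + 256 = 1552
1552 → 1⁴ + 5⁴ + 5⁴ + 2⁴ = 1 + 625 + 625 + 16 = 1267
1267 → 1⁴ + 2⁴ + 6⁴ + 7⁴ = 1 + 16 + 1296 + 2401 = 3714
3714 → 3⁴ + 7⁴ + 1⁴ + 4⁴ = 81 + 2401 + 1 + 256 = 2739
2739 → 2⁴ + 7⁴ + 3⁴ + 9⁴ = 16 + 2401 + 81 + 6561 = 9059
9059 → 9⁴ + 0⁴ + 5⁴ + 9⁴ = 6561 + 0 + 625 + 6561 = 13747
13747 → 1⁴ + 3⁴ + 7⁴ + 4⁴ + 7⁴ = 1 + 81 + 2401 + 256 + 2401 = 5140
5140 → 5⁴ + 1⁴ + 4⁴ + 0⁴ = 625 + 1 + 256 + 0 = 882
882 → 8⁴ + 8⁴ + 2⁴ = 4096 + 4096 + 16 = 8208
8208 → 8⁴ + 2⁴ + 0⁴ + 8⁴ = 4096 + 16 + 0 + 4096 = 8208  — 8208 repeats.
That took 10 steps.

10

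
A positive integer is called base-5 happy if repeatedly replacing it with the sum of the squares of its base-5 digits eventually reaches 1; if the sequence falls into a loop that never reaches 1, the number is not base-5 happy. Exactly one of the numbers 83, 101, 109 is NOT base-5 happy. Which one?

83: 83 → 19 → 25 → 1  — reaches 1 (base-5 happy)
101: 101 → 17 → 13 → 13  — repeats 13 (not base-5 happy)
109: 109 → 33 → 11 → 5 → 1  — reaches 1 (base-5 happy)

101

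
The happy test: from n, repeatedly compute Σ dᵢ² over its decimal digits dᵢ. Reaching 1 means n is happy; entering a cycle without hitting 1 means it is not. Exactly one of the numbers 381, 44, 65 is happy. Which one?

44

381: 381 → 74 → 65 → 61 → 37 → 58 → 89 → 145 → 42 → 20 → 4 → 16 → 37  — repeats 37 (not happy)
44: 44 → 32 → 13 → 10 → 1  — reaches 1 (happy)
65: 65 → 61 → 37 → 58 → 89 → 145 → 42 → 20 → 4 → 16 → 37  — repeats 37 (not happy)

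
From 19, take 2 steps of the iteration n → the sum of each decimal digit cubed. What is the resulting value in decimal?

370

19 → 1³ + 9³ = 1 + 729 = 730
730 → 7³ + 3³ + 0³ = 343 + 27 + 0 = 370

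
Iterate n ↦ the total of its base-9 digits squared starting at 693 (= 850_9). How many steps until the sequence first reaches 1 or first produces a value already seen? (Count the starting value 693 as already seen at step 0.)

693 = (8,5,0)_9 → 8² + 5² + 0² = 89
89 = (1,0,8)_9 → 1² + 0² + 8² = 65
65 = (7,2)_9 → 7² + 2² = 53
53 = (5,8)_9 → 5² + 8² = 89  — 89 repeats.
That took 4 steps.

4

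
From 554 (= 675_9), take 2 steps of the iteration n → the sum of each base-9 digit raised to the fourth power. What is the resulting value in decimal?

4818

554 = (6,7,5)_9 → 4322
4322 = (5,8,3,2)_9 → 4818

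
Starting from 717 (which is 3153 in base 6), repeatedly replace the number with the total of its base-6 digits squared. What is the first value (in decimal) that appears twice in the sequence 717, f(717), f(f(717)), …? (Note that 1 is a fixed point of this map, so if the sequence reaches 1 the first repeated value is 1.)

717 = (3,1,5,3)_6 → 44
44 = (1,1,2)_6 → 6
6 = (1,0)_6 → 1  — reached the fixed point 1.
1 → 1, so 1 is the first repeated value.

1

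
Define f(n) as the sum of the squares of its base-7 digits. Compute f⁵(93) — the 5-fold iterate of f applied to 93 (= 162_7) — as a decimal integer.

45

93 = (1,6,2)_7 → 41
41 = (5,6)_7 → 61
61 = (1,1,5)_7 → 27
27 = (3,6)_7 → 45
45 = (6,3)_7 → 45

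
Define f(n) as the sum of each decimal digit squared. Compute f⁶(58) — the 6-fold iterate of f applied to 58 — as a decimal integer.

16

58 → 5² + 8² = 89
89 → 8² + 9² = 145
145 → 1² + 4² + 5² = 42
42 → 4² + 2² = 20
20 → 2² + 0² = 4
4 → 4² = 16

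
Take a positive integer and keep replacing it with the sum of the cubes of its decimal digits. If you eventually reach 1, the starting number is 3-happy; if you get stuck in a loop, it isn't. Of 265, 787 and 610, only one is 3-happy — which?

265: 265 → 349 → 820 → 520 → 133 → 55 → 250 → 133  — repeats 133 (not 3-happy)
787: 787 → 1198 → 1243 → 100 → 1  — reaches 1 (3-happy)
610: 610 → 217 → 352 → 160 → 217  — repeats 217 (not 3-happy)

787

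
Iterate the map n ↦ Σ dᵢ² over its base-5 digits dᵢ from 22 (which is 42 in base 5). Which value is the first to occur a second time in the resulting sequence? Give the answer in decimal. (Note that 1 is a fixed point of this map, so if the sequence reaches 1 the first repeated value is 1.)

22 = (4,2)_5 → 20
20 = (4,0)_5 → 16
16 = (3,1)_5 → 10
10 = (2,0)_5 → 4
4 = (4)_5 → 16  — 16 already appeared earlier.

16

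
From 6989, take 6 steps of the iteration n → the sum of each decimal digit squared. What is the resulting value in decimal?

6989 → 6² + 9² + 8² + 9² = 262
262 → 2² + 6² + 2² = 44
44 → 4² + 4² = 32
32 → 3² + 2² = 13
13 → 1² + 3² = 10
10 → 1² + 0² = 1

1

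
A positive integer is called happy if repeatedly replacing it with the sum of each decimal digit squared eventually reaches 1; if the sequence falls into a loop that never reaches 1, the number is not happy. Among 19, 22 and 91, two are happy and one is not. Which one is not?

22

19: 19 → 82 → 68 → 100 → 1  — reaches 1 (happy)
22: 22 → 8 → 64 → 52 → 29 → 85 → 89 → 145 → 42 → 20 → 4 → 16 → 37 → 58 → 89  — repeats 89 (not happy)
91: 91 → 82 → 68 → 100 → 1  — reaches 1 (happy)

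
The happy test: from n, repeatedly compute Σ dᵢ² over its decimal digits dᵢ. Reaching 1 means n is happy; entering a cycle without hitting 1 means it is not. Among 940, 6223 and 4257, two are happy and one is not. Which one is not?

940: 940 → 97 → 130 → 10 → 1  — reaches 1 (happy)
6223: 6223 → 53 → 34 → 25 → 29 → 85 → 89 → 145 → 42 → 20 → 4 → 16 → 37 → 58 → 89  — repeats 89 (not happy)
4257: 4257 → 94 → 97 → 130 → 10 → 1  — reaches 1 (happy)

6223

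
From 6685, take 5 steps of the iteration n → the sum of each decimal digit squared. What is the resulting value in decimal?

6685 → 6² + 6² + 8² + 5² = 36 + 36 + 64 + 25 = 161
161 → 1² + 6² + 1² = 1 + 36 + 1 = 38
38 → 3² + 8² = 9 + 64 = 73
73 → 7² + 3² = 49 + 9 = 58
58 → 5² + 8² = 25 + 64 = 89

89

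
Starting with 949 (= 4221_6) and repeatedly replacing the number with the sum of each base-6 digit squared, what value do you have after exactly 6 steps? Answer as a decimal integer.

20

949 = (4,2,2,1)_6 → 4² + 2² + 2² + 1² = 25
25 = (4,1)_6 → 4² + 1² = 17
17 = (2,5)_6 → 2² + 5² = 29
29 = (4,5)_6 → 4² + 5² = 41
41 = (1,0,5)_6 → 1² + 0² + 5² = 26
26 = (4,2)_6 → 4² + 2² = 20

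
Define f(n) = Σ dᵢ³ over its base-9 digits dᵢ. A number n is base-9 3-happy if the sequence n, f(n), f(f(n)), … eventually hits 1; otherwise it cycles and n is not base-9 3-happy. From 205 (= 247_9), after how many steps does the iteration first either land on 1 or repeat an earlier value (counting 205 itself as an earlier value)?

3

205 = (2,4,7)_9 → 2³ + 4³ + 7³ = 8 + 64 + 343 = 415
415 = (5,1,1)_9 → 5³ + 1³ + 1³ = 125 + 1 + 1 = 127
127 = (1,5,1)_9 → 1³ + 5³ + 1³ = 1 + 125 + 1 = 127  — 127 repeats.
That took 3 steps.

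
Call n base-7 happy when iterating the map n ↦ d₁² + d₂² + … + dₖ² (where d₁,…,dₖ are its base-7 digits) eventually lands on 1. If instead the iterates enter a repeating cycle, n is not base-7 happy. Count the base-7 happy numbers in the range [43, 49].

1

43: 43 → 37 → 29 → 17 → 13 → 37  (repeats 37)
44: 44 → 40 → 50 → 2 → 4 → 16 → 8 → 2  (repeats 2)
45: 45 → 45  (repeats 45)
46: 46 → 52 → 10 → 10  (repeats 10)
47: 47 → 61 → 27 → 45 → 45  (repeats 45)
48: 48 → 72 → 14 → 4 → 16 → 8 → 2 → 4  (repeats 4)
49: 49 → 1  (reaches 1)
base-7 happy: 49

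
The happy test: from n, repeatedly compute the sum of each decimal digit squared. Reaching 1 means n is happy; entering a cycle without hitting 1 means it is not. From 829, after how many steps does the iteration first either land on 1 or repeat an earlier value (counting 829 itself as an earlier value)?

11

829 → 149
149 → 98
98 → 145
145 → 42
42 → 20
20 → 4
4 → 16
16 → 37
37 → 58
58 → 89
89 → 145  — 145 repeats.
That took 11 steps.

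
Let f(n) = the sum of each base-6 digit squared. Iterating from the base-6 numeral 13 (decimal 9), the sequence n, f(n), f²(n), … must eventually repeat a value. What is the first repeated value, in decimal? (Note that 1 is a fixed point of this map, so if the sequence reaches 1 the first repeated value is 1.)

17

9 = (1,3)_6 → 1² + 3² = 1 + 9 = 10
10 = (1,4)_6 → 1² + 4² = 1 + 16 = 17
17 = (2,5)_6 → 2² + 5² = 4 + 25 = 29
29 = (4,5)_6 → 4² + 5² = 16 + 25 = 41
41 = (1,0,5)_6 → 1² + 0² + 5² = 1 + 0 + 25 = 26
26 = (4,2)_6 → 4² + 2² = 16 + 4 = 20
20 = (3,2)_6 → 3² + 2² = 9 + 4 = 13
13 = (2,1)_6 → 2² + 1² = 4 + 1 = 5
5 = (5)_6 → 5² = 25
25 = (4,1)_6 → 4² + 1² = 16 + 1 = 17  — 17 already appeared earlier.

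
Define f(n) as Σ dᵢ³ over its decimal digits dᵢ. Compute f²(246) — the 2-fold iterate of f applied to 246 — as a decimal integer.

1032

246 → 2³ + 4³ + 6³ = 288
288 → 2³ + 8³ + 8³ = 1032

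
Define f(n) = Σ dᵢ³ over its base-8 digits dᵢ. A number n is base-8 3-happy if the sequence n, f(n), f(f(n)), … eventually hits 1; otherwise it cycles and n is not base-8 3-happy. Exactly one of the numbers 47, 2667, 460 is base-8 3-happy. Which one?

2667

47: 47 → 468 → 415 → 586 → 11 → 28 → 91 → 55 → 559 → 469 → 476 → 434 → 440 → 559  — repeats 559 (not base-8 3-happy)
2667: 2667 → 278 → 288 → 128 → 8 → 1  — reaches 1 (base-8 3-happy)
460: 460 → 408 → 243 → 270 → 281 → 92 → 92  — repeats 92 (not base-8 3-happy)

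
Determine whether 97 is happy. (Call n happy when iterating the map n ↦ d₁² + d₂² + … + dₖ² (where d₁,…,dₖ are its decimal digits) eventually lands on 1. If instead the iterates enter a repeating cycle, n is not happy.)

happy

97 → 9² + 7² = 81 + 49 = 130
130 → 1² + 3² + 0² = 1 + 9 + 0 = 10
10 → 1² + 0² = 1 + 0 = 1  — reached 1.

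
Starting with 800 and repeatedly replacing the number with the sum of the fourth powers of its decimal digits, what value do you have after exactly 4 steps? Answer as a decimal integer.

800 → 8⁴ + 0⁴ + 0⁴ = 4096 + 0 + 0 = 4096
4096 → 4⁴ + 0⁴ + 9⁴ + 6⁴ = 256 + 0 + 6561 + 1296 = 8113
8113 → 8⁴ + 1⁴ + 1⁴ + 3⁴ = 4096 + 1 + 1 + 81 = 4179
4179 → 4⁴ + 1⁴ + 7⁴ + 9⁴ = 256 + 1 + 2401 + 6561 = 9219

9219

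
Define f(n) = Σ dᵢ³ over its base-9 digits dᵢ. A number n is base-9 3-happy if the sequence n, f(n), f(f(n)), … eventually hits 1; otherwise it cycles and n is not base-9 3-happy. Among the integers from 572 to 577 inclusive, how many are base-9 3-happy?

2

572: 572 → 468 → 468  (repeats 468)
573: 573 → 559 → 729 → 1  (reaches 1)
574: 574 → 686 → 584 → 856 → 128 → 134 → 638 → 1198 → 470 → 476 → 980 → 540 → 432 → 152 → 856  (repeats 856)
575: 575 → 855 → 127 → 127  (repeats 127)
576: 576 → 344 → 80 → 1024 → 496 → 218 → 232 → 694 → 638 → 1198 → 470 → 476 → 980 → 540 → 432 → 152 → 856 → 128 → 134 → 638  (repeats 638)
577: 577 → 345 → 99 → 9 → 1  (reaches 1)
base-9 3-happy: 573, 577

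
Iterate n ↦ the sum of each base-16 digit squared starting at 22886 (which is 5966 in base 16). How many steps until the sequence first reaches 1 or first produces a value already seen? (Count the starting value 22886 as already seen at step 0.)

14

22886 = (5,9,6,6)_16 → 5² + 9² + 6² + 6² = 178
178 = (11,2)_16 → 11² + 2² = 125
125 = (7,13)_16 → 7² + 13² = 218
218 = (13,10)_16 → 13² + 10² = 269
269 = (1,0,13)_16 → 1² + 0² + 13² = 170
170 = (10,10)_16 → 10² + 10² = 200
200 = (12,8)_16 → 12² + 8² = 208
208 = (13,0)_16 → 13² + 0² = 169
169 = (10,9)_16 → 10² + 9² = 181
181 = (11,5)_16 → 11² + 5² = 146
146 = (9,2)_16 → 9² + 2² = 85
85 = (5,5)_16 → 5² + 5² = 50
50 = (3,2)_16 → 3² + 2² = 13
13 = (13)_16 → 13² = 169  — 169 repeats.
That took 14 steps.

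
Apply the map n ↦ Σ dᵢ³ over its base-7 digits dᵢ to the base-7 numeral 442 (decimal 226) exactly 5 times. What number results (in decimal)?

244

226 = (4,4,2)_7 → 4³ + 4³ + 2³ = 136
136 = (2,5,3)_7 → 2³ + 5³ + 3³ = 160
160 = (3,1,6)_7 → 3³ + 1³ + 6³ = 244
244 = (4,6,6)_7 → 4³ + 6³ + 6³ = 496
496 = (1,3,0,6)_7 → 1³ + 3³ + 0³ + 6³ = 244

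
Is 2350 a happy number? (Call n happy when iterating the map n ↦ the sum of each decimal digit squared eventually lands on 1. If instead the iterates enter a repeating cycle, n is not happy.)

not happy

2350 → 2² + 3² + 5² + 0² = 4 + 9 + 25 + 0 = 38
38 → 3² + 8² = 9 + 64 = 73
73 → 7² + 3² = 49 + 9 = 58
58 → 5² + 8² = 25 + 64 = 89
89 → 8² + 9² = 64 + 81 = 145
145 → 1² + 4² + 5² = 1 + 16 + 25 = 42
42 → 4² + 2² = 16 + 4 = 20
20 → 2² + 0² = 4 + 0 = 4
4 → 4² = 16
16 → 1² + 6² = 1 + 36 = 37
37 → 3² + 7² = 9 + 49 = 58  — 58 already seen; the sequence cycles without reaching 1.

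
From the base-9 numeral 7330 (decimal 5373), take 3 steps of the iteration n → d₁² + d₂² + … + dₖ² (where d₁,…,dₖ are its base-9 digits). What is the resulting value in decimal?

53

5373 = (7,3,3,0)_9 → 7² + 3² + 3² + 0² = 49 + 9 + 9 + 0 = 67
67 = (7,4)_9 → 7² + 4² = 49 + 16 = 65
65 = (7,2)_9 → 7² + 2² = 49 + 4 = 53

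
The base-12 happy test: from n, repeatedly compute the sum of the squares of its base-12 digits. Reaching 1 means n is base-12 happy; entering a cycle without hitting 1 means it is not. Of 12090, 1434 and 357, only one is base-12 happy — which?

12090: 12090 → 314 → 12 → 1  — reaches 1 (base-12 happy)
1434: 1434 → 238 → 150 → 37 → 10 → 100 → 80 → 100  — repeats 100 (not base-12 happy)
357: 357 → 110 → 85 → 50 → 20 → 65 → 50  — repeats 50 (not base-12 happy)

12090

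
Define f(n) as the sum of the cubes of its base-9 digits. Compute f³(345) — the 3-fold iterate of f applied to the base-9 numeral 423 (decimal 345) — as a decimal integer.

345 = (4,2,3)_9 → 4³ + 2³ + 3³ = 64 + 8 + 27 = 99
99 = (1,2,0)_9 → 1³ + 2³ + 0³ = 1 + 8 + 0 = 9
9 = (1,0)_9 → 1³ + 0³ = 1 + 0 = 1

1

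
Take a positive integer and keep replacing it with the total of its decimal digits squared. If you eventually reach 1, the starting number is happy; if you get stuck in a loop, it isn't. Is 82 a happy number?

happy

82 → 8² + 2² = 64 + 4 = 68
68 → 6² + 8² = 36 + 64 = 100
100 → 1² + 0² + 0² = 1 + 0 + 0 = 1  — reached 1.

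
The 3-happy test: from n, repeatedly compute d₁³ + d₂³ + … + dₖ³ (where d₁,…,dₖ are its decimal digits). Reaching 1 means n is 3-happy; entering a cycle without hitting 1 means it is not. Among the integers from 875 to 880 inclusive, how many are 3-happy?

875: 875 → 980 → 1241 → 74 → 407 → 407  (repeats 407)
876: 876 → 1071 → 345 → 216 → 225 → 141 → 66 → 432 → 99 → 1458 → 702 → 351 → 153 → 153  (repeats 153)
877: 877 → 1198 → 1243 → 100 → 1  (reaches 1)
878: 878 → 1367 → 587 → 980 → 1241 → 74 → 407 → 407  (repeats 407)
879: 879 → 1584 → 702 → 351 → 153 → 153  (repeats 153)
880: 880 → 1024 → 73 → 370 → 370  (repeats 370)
3-happy: 877

1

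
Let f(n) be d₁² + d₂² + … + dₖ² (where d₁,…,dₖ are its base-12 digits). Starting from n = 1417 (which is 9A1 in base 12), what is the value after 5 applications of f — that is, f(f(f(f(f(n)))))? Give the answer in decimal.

5

1417 = (9,10,1)_12 → 9² + 10² + 1² = 81 + 100 + 1 = 182
182 = (1,3,2)_12 → 1² + 3² + 2² = 1 + 9 + 4 = 14
14 = (1,2)_12 → 1² + 2² = 1 + 4 = 5
5 = (5)_12 → 5² = 25
25 = (2,1)_12 → 2² + 1² = 4 + 1 = 5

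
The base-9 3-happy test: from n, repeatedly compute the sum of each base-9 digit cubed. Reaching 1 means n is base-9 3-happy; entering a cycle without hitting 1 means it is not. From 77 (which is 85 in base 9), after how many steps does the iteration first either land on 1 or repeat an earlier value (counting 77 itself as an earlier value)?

77 = (8,5)_9 → 8³ + 5³ = 637
637 = (7,7,7)_9 → 7³ + 7³ + 7³ = 1029
1029 = (1,3,6,3)_9 → 1³ + 3³ + 6³ + 3³ = 271
271 = (3,3,1)_9 → 3³ + 3³ + 1³ = 55
55 = (6,1)_9 → 6³ + 1³ = 217
217 = (2,6,1)_9 → 2³ + 6³ + 1³ = 225
225 = (2,7,0)_9 → 2³ + 7³ + 0³ = 351
351 = (4,3,0)_9 → 4³ + 3³ + 0³ = 91
91 = (1,1,1)_9 → 1³ + 1³ + 1³ = 3
3 = (3)_9 → 3³ = 27
27 = (3,0)_9 → 3³ + 0³ = 27  — 27 repeats.
That took 11 steps.

11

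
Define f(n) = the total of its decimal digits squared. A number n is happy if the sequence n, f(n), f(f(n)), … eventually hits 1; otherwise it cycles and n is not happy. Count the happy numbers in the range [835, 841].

1

835: 835 → 98 → 145 → 42 → 20 → 4 → 16 → 37 → 58 → 89 → 145  — not happy
836: 836 → 109 → 82 → 68 → 100 → 1  — happy
837: 837 → 122 → 9 → 81 → 65 → 61 → 37 → 58 → 89 → 145 → 42 → 20 → 4 → 16 → 37  — not happy
838: 838 → 137 → 59 → 106 → 37 → 58 → 89 → 145 → 42 → 20 → 4 → 16 → 37  — not happy
839: 839 → 154 → 42 → 20 → 4 → 16 → 37 → 58 → 89 → 145 → 42  — not happy
840: 840 → 80 → 64 → 52 → 29 → 85 → 89 → 145 → 42 → 20 → 4 → 16 → 37 → 58 → 89  — not happy
841: 841 → 81 → 65 → 61 → 37 → 58 → 89 → 145 → 42 → 20 → 4 → 16 → 37  — not happy
happy: 836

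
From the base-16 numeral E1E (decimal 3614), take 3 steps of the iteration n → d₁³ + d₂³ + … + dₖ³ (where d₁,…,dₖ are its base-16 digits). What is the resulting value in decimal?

2414

3614 = (14,1,14)_16 → 14³ + 1³ + 14³ = 5489
5489 = (1,5,7,1)_16 → 1³ + 5³ + 7³ + 1³ = 470
470 = (1,13,6)_16 → 1³ + 13³ + 6³ = 2414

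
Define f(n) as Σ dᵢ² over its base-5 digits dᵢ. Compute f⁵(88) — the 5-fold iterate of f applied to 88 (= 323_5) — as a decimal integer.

4

88 = (3,2,3)_5 → 3² + 2² + 3² = 9 + 4 + 9 = 22
22 = (4,2)_5 → 4² + 2² = 16 + 4 = 20
20 = (4,0)_5 → 4² + 0² = 16 + 0 = 16
16 = (3,1)_5 → 3² + 1² = 9 + 1 = 10
10 = (2,0)_5 → 2² + 0² = 4 + 0 = 4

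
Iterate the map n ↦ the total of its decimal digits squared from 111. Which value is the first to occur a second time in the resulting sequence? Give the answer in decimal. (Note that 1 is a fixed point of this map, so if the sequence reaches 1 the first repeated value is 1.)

111 → 1² + 1² + 1² = 1 + 1 + 1 = 3
3 → 3² = 9
9 → 9² = 81
81 → 8² + 1² = 64 + 1 = 65
65 → 6² + 5² = 36 + 25 = 61
61 → 6² + 1² = 36 + 1 = 37
37 → 3² + 7² = 9 + 49 = 58
58 → 5² + 8² = 25 + 64 = 89
89 → 8² + 9² = 64 + 81 = 145
145 → 1² + 4² + 5² = 1 + 16 + 25 = 42
42 → 4² + 2² = 16 + 4 = 20
20 → 2² + 0² = 4 + 0 = 4
4 → 4² = 16
16 → 1² + 6² = 1 + 36 = 37  — 37 already appeared earlier.

37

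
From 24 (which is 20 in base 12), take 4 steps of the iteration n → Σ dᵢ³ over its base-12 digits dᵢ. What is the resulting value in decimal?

24 = (2,0)_12 → 8
8 = (8)_12 → 512
512 = (3,6,8)_12 → 755
755 = (5,2,11)_12 → 1464

1464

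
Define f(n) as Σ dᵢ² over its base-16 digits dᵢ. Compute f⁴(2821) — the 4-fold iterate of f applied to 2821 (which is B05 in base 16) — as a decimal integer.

13

2821 = (11,0,5)_16 → 11² + 0² + 5² = 121 + 0 + 25 = 146
146 = (9,2)_16 → 9² + 2² = 81 + 4 = 85
85 = (5,5)_16 → 5² + 5² = 25 + 25 = 50
50 = (3,2)_16 → 3² + 2² = 9 + 4 = 13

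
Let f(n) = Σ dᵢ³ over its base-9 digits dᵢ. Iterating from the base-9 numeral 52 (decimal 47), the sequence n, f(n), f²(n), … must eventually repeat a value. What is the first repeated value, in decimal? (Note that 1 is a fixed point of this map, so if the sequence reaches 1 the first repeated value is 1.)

469

47 = (5,2)_9 → 5³ + 2³ = 133
133 = (1,5,7)_9 → 1³ + 5³ + 7³ = 469
469 = (5,7,1)_9 → 5³ + 7³ + 1³ = 469  — 469 already appeared earlier.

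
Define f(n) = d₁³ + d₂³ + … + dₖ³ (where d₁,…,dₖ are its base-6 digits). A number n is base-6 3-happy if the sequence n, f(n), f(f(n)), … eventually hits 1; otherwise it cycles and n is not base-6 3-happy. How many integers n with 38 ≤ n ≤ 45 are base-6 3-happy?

2

38: 38 → 9 → 28 → 128 → 62 → 73 → 9  — not base-6 3-happy
39: 39 → 28 → 128 → 62 → 73 → 9 → 28  — not base-6 3-happy
40: 40 → 65 → 190 → 190  — not base-6 3-happy
41: 41 → 126 → 54 → 28 → 128 → 62 → 73 → 9 → 28  — not base-6 3-happy
42: 42 → 2 → 8 → 9 → 28 → 128 → 62 → 73 → 9  — not base-6 3-happy
43: 43 → 3 → 27 → 91 → 36 → 1  — base-6 3-happy
44: 44 → 10 → 65 → 190 → 190  — not base-6 3-happy
45: 45 → 29 → 189 → 153 → 92 → 43 → 3 → 27 → 91 → 36 → 1  — base-6 3-happy
base-6 3-happy: 43, 45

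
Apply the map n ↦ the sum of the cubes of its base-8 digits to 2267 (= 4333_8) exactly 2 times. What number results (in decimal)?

2267 = (4,3,3,3)_8 → 4³ + 3³ + 3³ + 3³ = 64 + 27 + 27 + 27 = 145
145 = (2,2,1)_8 → 2³ + 2³ + 1³ = 8 + 8 + 1 = 17

17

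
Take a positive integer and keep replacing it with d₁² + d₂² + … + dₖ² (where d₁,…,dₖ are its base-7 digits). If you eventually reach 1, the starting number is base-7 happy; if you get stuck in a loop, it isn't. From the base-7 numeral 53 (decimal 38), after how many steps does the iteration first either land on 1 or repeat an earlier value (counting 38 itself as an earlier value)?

4

38 = (5,3)_7 → 34
34 = (4,6)_7 → 52
52 = (1,0,3)_7 → 10
10 = (1,3)_7 → 10  — 10 repeats.
That took 4 steps.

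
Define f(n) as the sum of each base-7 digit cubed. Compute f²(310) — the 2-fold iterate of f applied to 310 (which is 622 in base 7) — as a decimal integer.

310 = (6,2,2)_7 → 6³ + 2³ + 2³ = 232
232 = (4,5,1)_7 → 4³ + 5³ + 1³ = 190

190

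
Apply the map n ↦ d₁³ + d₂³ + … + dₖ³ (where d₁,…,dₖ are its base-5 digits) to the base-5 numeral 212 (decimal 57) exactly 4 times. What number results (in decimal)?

57 = (2,1,2)_5 → 2³ + 1³ + 2³ = 8 + 1 + 8 = 17
17 = (3,2)_5 → 3³ + 2³ = 27 + 8 = 35
35 = (1,2,0)_5 → 1³ + 2³ + 0³ = 1 + 8 + 0 = 9
9 = (1,4)_5 → 1³ + 4³ = 1 + 64 = 65

65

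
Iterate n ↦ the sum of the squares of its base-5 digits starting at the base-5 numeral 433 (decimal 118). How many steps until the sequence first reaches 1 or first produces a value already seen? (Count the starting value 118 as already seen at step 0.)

118 = (4,3,3)_5 → 4² + 3² + 3² = 16 + 9 + 9 = 34
34 = (1,1,4)_5 → 1² + 1² + 4² = 1 + 1 + 16 = 18
18 = (3,3)_5 → 3² + 3² = 9 + 9 = 18  — 18 repeats.
That took 3 steps.

3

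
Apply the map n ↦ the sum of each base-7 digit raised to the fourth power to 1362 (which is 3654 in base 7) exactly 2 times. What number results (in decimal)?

1808

1362 = (3,6,5,4)_7 → 2258
2258 = (6,4,0,4)_7 → 1808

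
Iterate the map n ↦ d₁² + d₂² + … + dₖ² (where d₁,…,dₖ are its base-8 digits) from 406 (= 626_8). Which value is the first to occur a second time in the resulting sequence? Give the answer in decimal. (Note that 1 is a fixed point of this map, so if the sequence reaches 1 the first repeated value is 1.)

406 = (6,2,6)_8 → 6² + 2² + 6² = 36 + 4 + 36 = 76
76 = (1,1,4)_8 → 1² + 1² + 4² = 1 + 1 + 16 = 18
18 = (2,2)_8 → 2² + 2² = 4 + 4 = 8
8 = (1,0)_8 → 1² + 0² = 1 + 0 = 1  — reached the fixed point 1.
1 → 1, so 1 is the first repeated value.

1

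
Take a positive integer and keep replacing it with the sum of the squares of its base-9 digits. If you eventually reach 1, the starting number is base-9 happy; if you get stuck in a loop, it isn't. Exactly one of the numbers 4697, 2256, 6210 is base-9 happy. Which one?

4697

4697: 4697 → 173 → 9 → 1  — reaches 1 (base-9 happy)
2256: 2256 → 94 → 18 → 4 → 16 → 50 → 50  — repeats 50 (not base-9 happy)
6210: 6210 → 116 → 74 → 68 → 74  — repeats 74 (not base-9 happy)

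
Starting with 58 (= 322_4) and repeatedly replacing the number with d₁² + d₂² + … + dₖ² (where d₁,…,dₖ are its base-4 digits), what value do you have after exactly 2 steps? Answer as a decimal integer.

58 = (3,2,2)_4 → 3² + 2² + 2² = 9 + 4 + 4 = 17
17 = (1,0,1)_4 → 1² + 0² + 1² = 1 + 0 + 1 = 2

2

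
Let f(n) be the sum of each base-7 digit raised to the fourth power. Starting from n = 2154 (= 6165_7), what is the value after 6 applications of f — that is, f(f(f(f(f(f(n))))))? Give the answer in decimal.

2154 = (6,1,6,5)_7 → 6⁴ + 1⁴ + 6⁴ + 5⁴ = 1296 + 1 + 1296 + 625 = 3218
3218 = (1,2,2,4,5)_7 → 1⁴ + 2⁴ + 2⁴ + 4⁴ + 5⁴ = 1 + 16 + 16 + 256 + 625 = 914
914 = (2,4,4,4)_7 → 2⁴ + 4⁴ + 4⁴ + 4⁴ = 16 + 256 + 256 + 256 = 784
784 = (2,2,0,0)_7 → 2⁴ + 2⁴ + 0⁴ + 0⁴ = 16 + 16 + 0 + 0 = 32
32 = (4,4)_7 → 4⁴ + 4⁴ = 256 + 256 = 512
512 = (1,3,3,1)_7 → 1⁴ + 3⁴ + 3⁴ + 1⁴ = 1 + 81 + 81 + 1 = 164

164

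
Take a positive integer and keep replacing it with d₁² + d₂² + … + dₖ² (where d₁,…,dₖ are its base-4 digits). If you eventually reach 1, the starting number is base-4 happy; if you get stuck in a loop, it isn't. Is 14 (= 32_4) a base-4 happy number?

14 = (3,2)_4 → 3² + 2² = 13
13 = (3,1)_4 → 3² + 1² = 10
10 = (2,2)_4 → 2² + 2² = 8
8 = (2,0)_4 → 2² + 0² = 4
4 = (1,0)_4 → 1² + 0² = 1  — reached 1.

base-4 happy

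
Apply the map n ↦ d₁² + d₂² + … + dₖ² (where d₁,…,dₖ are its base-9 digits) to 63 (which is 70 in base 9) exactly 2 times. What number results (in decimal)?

63 = (7,0)_9 → 7² + 0² = 49 + 0 = 49
49 = (5,4)_9 → 5² + 4² = 25 + 16 = 41

41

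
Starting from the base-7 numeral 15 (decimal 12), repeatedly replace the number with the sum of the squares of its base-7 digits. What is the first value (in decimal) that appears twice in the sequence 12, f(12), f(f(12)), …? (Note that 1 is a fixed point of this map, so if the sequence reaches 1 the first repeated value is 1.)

10

12 = (1,5)_7 → 1² + 5² = 1 + 25 = 26
26 = (3,5)_7 → 3² + 5² = 9 + 25 = 34
34 = (4,6)_7 → 4² + 6² = 16 + 36 = 52
52 = (1,0,3)_7 → 1² + 0² + 3² = 1 + 0 + 9 = 10
10 = (1,3)_7 → 1² + 3² = 1 + 9 = 10  — 10 already appeared earlier.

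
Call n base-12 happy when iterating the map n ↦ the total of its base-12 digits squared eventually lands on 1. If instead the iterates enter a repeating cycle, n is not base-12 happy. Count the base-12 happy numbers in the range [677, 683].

1

677: 677 → 105 → 145 → 2 → 4 → 16 → 17 → 26 → 8 → 64 → 41 → 34 → 104 → 128 → 164 → 66 → 61 → 26  (repeats 26)
678: 678 → 116 → 145 → 2 → 4 → 16 → 17 → 26 → 8 → 64 → 41 → 34 → 104 → 128 → 164 → 66 → 61 → 26  (repeats 26)
679: 679 → 129 → 181 → 11 → 121 → 101 → 89 → 74 → 40 → 25 → 5 → 25  (repeats 25)
680: 680 → 144 → 1  (reaches 1)
681: 681 → 161 → 27 → 13 → 2 → 4 → 16 → 17 → 26 → 8 → 64 → 41 → 34 → 104 → 128 → 164 → 66 → 61 → 26  (repeats 26)
682: 682 → 180 → 10 → 100 → 80 → 100  (repeats 100)
683: 683 → 201 → 98 → 68 → 89 → 74 → 40 → 25 → 5 → 25  (repeats 25)
base-12 happy: 680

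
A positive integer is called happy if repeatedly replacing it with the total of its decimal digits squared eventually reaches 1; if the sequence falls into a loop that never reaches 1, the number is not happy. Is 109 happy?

happy

109 → 1² + 0² + 9² = 82
82 → 8² + 2² = 68
68 → 6² + 8² = 100
100 → 1² + 0² + 0² = 1  — reached 1.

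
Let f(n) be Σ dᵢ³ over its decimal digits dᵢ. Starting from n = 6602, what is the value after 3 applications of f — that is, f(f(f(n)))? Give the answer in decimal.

6602 → 6³ + 6³ + 0³ + 2³ = 440
440 → 4³ + 4³ + 0³ = 128
128 → 1³ + 2³ + 8³ = 521

521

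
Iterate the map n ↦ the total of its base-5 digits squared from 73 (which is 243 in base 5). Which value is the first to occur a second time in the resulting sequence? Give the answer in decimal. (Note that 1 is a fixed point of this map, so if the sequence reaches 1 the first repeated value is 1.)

73 = (2,4,3)_5 → 29
29 = (1,0,4)_5 → 17
17 = (3,2)_5 → 13
13 = (2,3)_5 → 13  — 13 already appeared earlier.

13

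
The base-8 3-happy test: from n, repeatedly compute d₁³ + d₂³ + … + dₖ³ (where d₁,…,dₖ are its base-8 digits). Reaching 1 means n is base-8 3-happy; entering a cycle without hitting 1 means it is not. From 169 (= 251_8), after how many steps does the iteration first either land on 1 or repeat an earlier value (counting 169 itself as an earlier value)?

10

169 = (2,5,1)_8 → 134
134 = (2,0,6)_8 → 224
224 = (3,4,0)_8 → 91
91 = (1,3,3)_8 → 55
55 = (6,7)_8 → 559
559 = (1,0,5,7)_8 → 469
469 = (7,2,5)_8 → 476
476 = (7,3,4)_8 → 434
434 = (6,6,2)_8 → 440
440 = (6,7,0)_8 → 559  — 559 repeats.
That took 10 steps.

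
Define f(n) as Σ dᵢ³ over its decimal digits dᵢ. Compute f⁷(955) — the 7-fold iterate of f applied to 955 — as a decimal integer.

370

955 → 9³ + 5³ + 5³ = 729 + 125 + 125 = 979
979 → 9³ + 7³ + 9³ = 729 + 343 + 729 = 1801
1801 → 1³ + 8³ + 0³ + 1³ = 1 + 512 + 0 + 1 = 514
514 → 5³ + 1³ + 4³ = 125 + 1 + 64 = 190
190 → 1³ + 9³ + 0³ = 1 + 729 + 0 = 730
730 → 7³ + 3³ + 0³ = 343 + 27 + 0 = 370
370 → 3³ + 7³ + 0³ = 27 + 343 + 0 = 370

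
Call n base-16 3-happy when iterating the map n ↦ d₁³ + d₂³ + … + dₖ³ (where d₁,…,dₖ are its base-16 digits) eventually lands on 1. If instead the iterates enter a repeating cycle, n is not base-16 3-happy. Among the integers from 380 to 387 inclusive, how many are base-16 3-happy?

380: 380 → 2072 → 1025 → 65 → 65  (repeats 65)
381: 381 → 2541 → 5670 → 441 → 2061 → 2709 → 1854 → 3114 → 2736 → 2331 → 2061  (repeats 2061)
382: 382 → 3088 → 1729 → 1945 → 1801 → 1072 → 91 → 1456 → 1456  (repeats 1456)
383: 383 → 3719 → 3599 → 6119 → 3431 → 2756 → 2792 → 4256 → 1001 → 3500 → 4925 → 2252 → 3968 → 3887 → 6758 → 1433 → 1583 → 3599  (repeats 3599)
384: 384 → 513 → 9 → 729 → 2934 → 1890 → 567 → 378 → 1344 → 189 → 3528 → 4437 → 252 → 5103 → 6147 → 540 → 1737 → 2673 → 1344  (repeats 1344)
385: 385 → 514 → 16 → 1  (reaches 1)
386: 386 → 521 → 737 → 2753 → 2729 → 2729  (repeats 2729)
387: 387 → 540 → 1737 → 2673 → 1344 → 189 → 3528 → 4437 → 252 → 5103 → 6147 → 540  (repeats 540)
base-16 3-happy: 385

1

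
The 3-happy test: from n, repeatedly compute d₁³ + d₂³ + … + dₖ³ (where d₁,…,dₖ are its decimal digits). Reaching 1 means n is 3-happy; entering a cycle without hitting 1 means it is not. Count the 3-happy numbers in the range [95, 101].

1

95: 95 → 854 → 701 → 344 → 155 → 251 → 134 → 92 → 737 → 713 → 371 → 371  (repeats 371)
96: 96 → 945 → 918 → 1242 → 81 → 513 → 153 → 153  (repeats 153)
97: 97 → 1072 → 352 → 160 → 217 → 352  (repeats 352)
98: 98 → 1241 → 74 → 407 → 407  (repeats 407)
99: 99 → 1458 → 702 → 351 → 153 → 153  (repeats 153)
100: 100 → 1  (reaches 1)
101: 101 → 2 → 8 → 512 → 134 → 92 → 737 → 713 → 371 → 371  (repeats 371)
3-happy: 100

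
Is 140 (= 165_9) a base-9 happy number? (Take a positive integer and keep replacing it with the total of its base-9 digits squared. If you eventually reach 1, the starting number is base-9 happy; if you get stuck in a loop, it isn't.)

not base-9 happy

140 = (1,6,5)_9 → 1² + 6² + 5² = 62
62 = (6,8)_9 → 6² + 8² = 100
100 = (1,2,1)_9 → 1² + 2² + 1² = 6
6 = (6)_9 → 6² = 36
36 = (4,0)_9 → 4² + 0² = 16
16 = (1,7)_9 → 1² + 7² = 50
50 = (5,5)_9 → 5² + 5² = 50  — 50 already seen; the sequence cycles without reaching 1.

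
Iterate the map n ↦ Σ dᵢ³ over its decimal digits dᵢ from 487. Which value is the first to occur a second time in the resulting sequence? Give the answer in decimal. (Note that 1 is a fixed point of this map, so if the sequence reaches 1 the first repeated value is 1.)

487 → 4³ + 8³ + 7³ = 64 + 512 + 343 = 919
919 → 9³ + 1³ + 9³ = 729 + 1 + 729 = 1459
1459 → 1³ + 4³ + 5³ + 9³ = 1 + 64 + 125 + 729 = 919  — 919 already appeared earlier.

919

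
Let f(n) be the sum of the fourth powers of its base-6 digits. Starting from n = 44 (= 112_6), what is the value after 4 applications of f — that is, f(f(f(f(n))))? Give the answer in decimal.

44 = (1,1,2)_6 → 1⁴ + 1⁴ + 2⁴ = 18
18 = (3,0)_6 → 3⁴ + 0⁴ = 81
81 = (2,1,3)_6 → 2⁴ + 1⁴ + 3⁴ = 98
98 = (2,4,2)_6 → 2⁴ + 4⁴ + 2⁴ = 288

288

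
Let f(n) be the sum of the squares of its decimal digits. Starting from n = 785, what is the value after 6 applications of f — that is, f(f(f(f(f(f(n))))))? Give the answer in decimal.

58

785 → 7² + 8² + 5² = 49 + 64 + 25 = 138
138 → 1² + 3² + 8² = 1 + 9 + 64 = 74
74 → 7² + 4² = 49 + 16 = 65
65 → 6² + 5² = 36 + 25 = 61
61 → 6² + 1² = 36 + 1 = 37
37 → 3² + 7² = 9 + 49 = 58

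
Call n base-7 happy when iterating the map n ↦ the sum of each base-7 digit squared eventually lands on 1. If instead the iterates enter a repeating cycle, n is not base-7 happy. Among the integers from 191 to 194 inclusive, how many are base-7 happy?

1

191: 191 → 49 → 1  — base-7 happy
192: 192 → 54 → 26 → 34 → 52 → 10 → 10  — not base-7 happy
193: 193 → 61 → 27 → 45 → 45  — not base-7 happy
194: 194 → 70 → 10 → 10  — not base-7 happy
base-7 happy: 191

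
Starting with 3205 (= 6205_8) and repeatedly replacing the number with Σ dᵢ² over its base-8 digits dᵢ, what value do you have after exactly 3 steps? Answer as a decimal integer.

3205 = (6,2,0,5)_8 → 6² + 2² + 0² + 5² = 65
65 = (1,0,1)_8 → 1² + 0² + 1² = 2
2 = (2)_8 → 2² = 4

4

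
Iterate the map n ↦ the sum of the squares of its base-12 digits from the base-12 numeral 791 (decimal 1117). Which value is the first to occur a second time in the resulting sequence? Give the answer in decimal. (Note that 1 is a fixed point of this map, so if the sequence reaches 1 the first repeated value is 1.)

1117 = (7,9,1)_12 → 7² + 9² + 1² = 131
131 = (10,11)_12 → 10² + 11² = 221
221 = (1,6,5)_12 → 1² + 6² + 5² = 62
62 = (5,2)_12 → 5² + 2² = 29
29 = (2,5)_12 → 2² + 5² = 29  — 29 already appeared earlier.

29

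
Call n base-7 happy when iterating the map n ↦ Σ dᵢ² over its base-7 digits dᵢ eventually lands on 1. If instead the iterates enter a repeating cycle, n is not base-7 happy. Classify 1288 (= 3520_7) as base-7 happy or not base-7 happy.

1288 = (3,5,2,0)_7 → 3² + 5² + 2² + 0² = 9 + 25 + 4 + 0 = 38
38 = (5,3)_7 → 5² + 3² = 25 + 9 = 34
34 = (4,6)_7 → 4² + 6² = 16 + 36 = 52
52 = (1,0,3)_7 → 1² + 0² + 3² = 1 + 0 + 9 = 10
10 = (1,3)_7 → 1² + 3² = 1 + 9 = 10  — 10 already seen; the sequence cycles without reaching 1.

not base-7 happy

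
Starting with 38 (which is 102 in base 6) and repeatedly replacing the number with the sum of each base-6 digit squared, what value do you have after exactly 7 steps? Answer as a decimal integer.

38 = (1,0,2)_6 → 1² + 0² + 2² = 5
5 = (5)_6 → 5² = 25
25 = (4,1)_6 → 4² + 1² = 17
17 = (2,5)_6 → 2² + 5² = 29
29 = (4,5)_6 → 4² + 5² = 41
41 = (1,0,5)_6 → 1² + 0² + 5² = 26
26 = (4,2)_6 → 4² + 2² = 20

20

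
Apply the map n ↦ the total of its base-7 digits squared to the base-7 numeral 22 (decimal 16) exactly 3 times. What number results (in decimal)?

4

16 = (2,2)_7 → 2² + 2² = 4 + 4 = 8
8 = (1,1)_7 → 1² + 1² = 1 + 1 = 2
2 = (2)_7 → 2² = 4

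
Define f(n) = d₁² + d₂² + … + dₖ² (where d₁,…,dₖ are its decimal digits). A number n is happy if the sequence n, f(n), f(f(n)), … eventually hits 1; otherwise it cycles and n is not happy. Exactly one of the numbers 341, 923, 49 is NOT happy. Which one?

341: 341 → 26 → 40 → 16 → 37 → 58 → 89 → 145 → 42 → 20 → 4 → 16  — repeats 16 (not happy)
923: 923 → 94 → 97 → 130 → 10 → 1  — reaches 1 (happy)
49: 49 → 97 → 130 → 10 → 1  — reaches 1 (happy)

341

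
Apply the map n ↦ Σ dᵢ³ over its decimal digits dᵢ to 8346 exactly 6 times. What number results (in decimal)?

8346 → 8³ + 3³ + 4³ + 6³ = 819
819 → 8³ + 1³ + 9³ = 1242
1242 → 1³ + 2³ + 4³ + 2³ = 81
81 → 8³ + 1³ = 513
513 → 5³ + 1³ + 3³ = 153
153 → 1³ + 5³ + 3³ = 153

153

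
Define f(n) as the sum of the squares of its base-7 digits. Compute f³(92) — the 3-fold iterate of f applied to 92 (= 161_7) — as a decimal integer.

52

92 = (1,6,1)_7 → 1² + 6² + 1² = 38
38 = (5,3)_7 → 5² + 3² = 34
34 = (4,6)_7 → 4² + 6² = 52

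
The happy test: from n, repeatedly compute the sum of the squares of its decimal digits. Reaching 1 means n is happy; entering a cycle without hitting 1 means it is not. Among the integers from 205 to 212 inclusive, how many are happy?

205: 205 → 29 → 85 → 89 → 145 → 42 → 20 → 4 → 16 → 37 → 58 → 89  — not happy
206: 206 → 40 → 16 → 37 → 58 → 89 → 145 → 42 → 20 → 4 → 16  — not happy
207: 207 → 53 → 34 → 25 → 29 → 85 → 89 → 145 → 42 → 20 → 4 → 16 → 37 → 58 → 89  — not happy
208: 208 → 68 → 100 → 1  — happy
209: 209 → 85 → 89 → 145 → 42 → 20 → 4 → 16 → 37 → 58 → 89  — not happy
210: 210 → 5 → 25 → 29 → 85 → 89 → 145 → 42 → 20 → 4 → 16 → 37 → 58 → 89  — not happy
211: 211 → 6 → 36 → 45 → 41 → 17 → 50 → 25 → 29 → 85 → 89 → 145 → 42 → 20 → 4 → 16 → 37 → 58 → 89  — not happy
212: 212 → 9 → 81 → 65 → 61 → 37 → 58 → 89 → 145 → 42 → 20 → 4 → 16 → 37  — not happy
happy: 208

1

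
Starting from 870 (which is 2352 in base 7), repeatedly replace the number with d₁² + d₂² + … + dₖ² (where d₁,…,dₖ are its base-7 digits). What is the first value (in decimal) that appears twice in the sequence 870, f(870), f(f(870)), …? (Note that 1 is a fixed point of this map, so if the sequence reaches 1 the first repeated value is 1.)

10

870 = (2,3,5,2)_7 → 2² + 3² + 5² + 2² = 42
42 = (6,0)_7 → 6² + 0² = 36
36 = (5,1)_7 → 5² + 1² = 26
26 = (3,5)_7 → 3² + 5² = 34
34 = (4,6)_7 → 4² + 6² = 52
52 = (1,0,3)_7 → 1² + 0² + 3² = 10
10 = (1,3)_7 → 1² + 3² = 10  — 10 already appeared earlier.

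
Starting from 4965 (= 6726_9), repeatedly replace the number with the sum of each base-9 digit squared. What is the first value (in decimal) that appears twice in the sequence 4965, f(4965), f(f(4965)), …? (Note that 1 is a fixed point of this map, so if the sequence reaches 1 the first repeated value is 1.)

4965 = (6,7,2,6)_9 → 6² + 7² + 2² + 6² = 36 + 49 + 4 + 36 = 125
125 = (1,4,8)_9 → 1² + 4² + 8² = 1 + 16 + 64 = 81
81 = (1,0,0)_9 → 1² + 0² + 0² = 1 + 0 + 0 = 1  — reached the fixed point 1.
1 → 1, so 1 is the first repeated value.

1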